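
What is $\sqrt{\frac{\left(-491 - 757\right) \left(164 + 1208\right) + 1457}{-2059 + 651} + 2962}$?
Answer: $\frac{\sqrt{129388490}}{176} \approx 64.63$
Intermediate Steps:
$\sqrt{\frac{\left(-491 - 757\right) \left(164 + 1208\right) + 1457}{-2059 + 651} + 2962} = \sqrt{\frac{\left(-1248\right) 1372 + 1457}{-1408} + 2962} = \sqrt{\left(-1712256 + 1457\right) \left(- \frac{1}{1408}\right) + 2962} = \sqrt{\left(-1710799\right) \left(- \frac{1}{1408}\right) + 2962} = \sqrt{\frac{1710799}{1408} + 2962} = \sqrt{\frac{5881295}{1408}} = \frac{\sqrt{129388490}}{176}$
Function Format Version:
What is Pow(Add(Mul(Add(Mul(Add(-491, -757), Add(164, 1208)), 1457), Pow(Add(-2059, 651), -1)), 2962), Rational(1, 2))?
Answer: Mul(Rational(1, 176), Pow(129388490, Rational(1, 2))) ≈ 64.630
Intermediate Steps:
Pow(Add(Mul(Add(Mul(Add(-491, -757), Add(164, 1208)), 1457), Pow(Add(-2059, 651), -1)), 2962), Rational(1, 2)) = Pow(Add(Mul(Add(Mul(-1248, 1372), 1457), Pow(-1408, -1)), 2962), Rational(1, 2)) = Pow(Add(Mul(Add(-1712256, 1457), Rational(-1, 1408)), 2962), Rational(1, 2)) = Pow(Add(Mul(-1710799, Rational(-1, 1408)), 2962), Rational(1, 2)) = Pow(Add(Rational(1710799, 1408), 2962), Rational(1, 2)) = Pow(Rational(5881295, 1408), Rational(1, 2)) = Mul(Rational(1, 176), Pow(129388490, Rational(1, 2)))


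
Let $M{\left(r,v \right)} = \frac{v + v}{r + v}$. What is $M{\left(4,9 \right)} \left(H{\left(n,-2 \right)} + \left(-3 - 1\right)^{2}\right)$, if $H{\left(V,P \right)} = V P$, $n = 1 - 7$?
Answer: $\frac{504}{13} \approx 38.769$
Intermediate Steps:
$n = -6$ ($n = 1 - 7 = -6$)
$M{\left(r,v \right)} = \frac{2 v}{r + v}$
$H{\left(V,P \right)} = P V$
$M{\left(4,9 \right)} \left(H{\left(n,-2 \right)} + \left(-3 - 1\right)^{2}\right) = 2 \cdot 9 \frac{1}{4 + 9} \left(\left(-2\right) \left(-6\right) + \left(-3 - 1\right)^{2}\right) = 2 \cdot 9 \cdot \frac{1}{13} \left(12 + \left(-4\right)^{2}\right) = 2 \cdot 9 \cdot \frac{1}{13} \left(12 + 16\right) = \frac{18}{13} \cdot 28 = \frac{504}{13}$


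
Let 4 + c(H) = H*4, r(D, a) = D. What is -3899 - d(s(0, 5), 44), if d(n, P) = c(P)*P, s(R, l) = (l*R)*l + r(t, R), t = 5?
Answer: -11467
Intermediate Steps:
c(H) = -4 + 4*H (c(H) = -4 + H*4 = -4 + 4*H)
s(R, l) = 5 + R*l**2 (s(R, l) = (l*R)*l + 5 = (R*l)*l + 5 = R*l**2 + 5 = 5 + R*l**2)
d(n, P) = P*(-4 + 4*P) (d(n, P) = (-4 + 4*P)*P = P*(-4 + 4*P))
-3899 - d(s(0, 5), 44) = -3899 - 4*44*(-1 + 44) = -3899 - 4*44*43 = -3899 - 1*7568 = -3899 - 7568 = -11467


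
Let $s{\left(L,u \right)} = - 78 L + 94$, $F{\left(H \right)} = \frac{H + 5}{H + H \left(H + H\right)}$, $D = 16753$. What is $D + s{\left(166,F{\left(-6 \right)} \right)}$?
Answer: $3899$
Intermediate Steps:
$F{\left(H \right)} = \frac{5 + H}{H + 2 H^{2}}$ ($F{\left(H \right)} = \frac{5 + H}{H + H 2 H} = \frac{5 + H}{H + 2 H^{2}}$)
$s{\left(L,u \right)} = 94 - 78 L$
$D + s{\left(166,F{\left(-6 \right)} \right)} = 16753 + \left(94 - 12948\right) = 16753 - 12854 = 3899$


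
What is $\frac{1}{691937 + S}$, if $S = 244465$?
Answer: $\frac{1}{936402} \approx 1.0679 \cdot 10^{-6}$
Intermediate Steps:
$\frac{1}{691937 + S} = \frac{1}{691937 + 244465} = \frac{1}{936402}$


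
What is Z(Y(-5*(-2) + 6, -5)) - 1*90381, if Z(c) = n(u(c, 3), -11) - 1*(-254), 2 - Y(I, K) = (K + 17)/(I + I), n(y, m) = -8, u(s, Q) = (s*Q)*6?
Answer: -90135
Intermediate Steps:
u(s, Q) = 6*Q*s (u(s, Q) = (Q*s)*6 = 6*Q*s)
Y(I, K) = 2 - (17 + K)/(2*I) (Y(I, K) = 2 - (K + 17)/(I + I) = 2 - (17 + K)/(2*I))
Z(c) = 246 (Z(c) = -8 - 1*(-254) = -8 + 254 = 246)
Z(Y(-5*(-2) + 6, -5)) - 1*90381 = 246 - 1*90381 = 246 - 90381 = -90135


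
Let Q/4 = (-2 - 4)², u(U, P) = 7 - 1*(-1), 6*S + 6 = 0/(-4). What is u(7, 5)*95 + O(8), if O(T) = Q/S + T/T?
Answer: 617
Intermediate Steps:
S = -1 (S = -1 + (0/(-4))/6 = -1 + (0*(-¼))/6 = -1 + (⅙)*0 = -1 + 0 = -1)
u(U, P) = 8 (u(U, P) = 7 + 1 = 8)
Q = 144 (Q = 4*(-2 - 4)² = 4*(-6)² = 4*36 = 144)
O(T) = -143 (O(T) = 144/(-1) + T/T = 144*(-1) + 1 = -144 + 1 = -143)
u(7, 5)*95 + O(8) = 8*95 - 143 = 760 - 143 = 617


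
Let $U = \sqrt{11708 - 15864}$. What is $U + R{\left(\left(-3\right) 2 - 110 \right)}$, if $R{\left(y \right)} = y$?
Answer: $-116 + 2 i \sqrt{1039} \approx -116.0 + 64.467 i$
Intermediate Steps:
$U = 2 i \sqrt{1039}$ ($U = \sqrt{-4156} = 2 i \sqrt{1039} \approx 64.467 i$)
$U + R{\left(\left(-3\right) 2 - 110 \right)} = 2 i \sqrt{1039} - 116 = -116 + 2 i \sqrt{1039}$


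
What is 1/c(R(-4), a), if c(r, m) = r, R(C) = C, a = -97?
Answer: -¼ ≈ -0.25000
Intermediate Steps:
1/c(R(-4), a) = 1/(-4) = -¼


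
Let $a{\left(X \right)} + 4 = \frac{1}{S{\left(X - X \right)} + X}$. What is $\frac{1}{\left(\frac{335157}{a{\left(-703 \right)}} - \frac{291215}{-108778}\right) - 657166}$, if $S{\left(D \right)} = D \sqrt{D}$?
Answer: $- \frac{305992514}{226716826094167} \approx -1.3497 \cdot 10^{-6}$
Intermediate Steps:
$S{\left(D \right)} = D^{\frac{3}{2}}$
$a{\left(X \right)} = -4 + \frac{1}{X}$ ($a{\left(X \right)} = -4 + \frac{1}{\left(X - X\right)^{\frac{3}{2}} + X} = -4 + \frac{1}{0^{\frac{3}{2}} + X} = -4 + \frac{1}{0 + X} = -4 + \frac{1}{X}$)
$\frac{1}{\left(\frac{335157}{a{\left(-703 \right)}} - \frac{291215}{-108778}\right) - 657166} = \frac{1}{\left(\frac{335157}{-4 + \frac{1}{-703}} - \frac{291215}{-108778}\right) - 657166} = \frac{1}{\left(\frac{335157}{-4 - \frac{1}{703}} - - \frac{291215}{108778}\right) - 657166} = \frac{1}{\left(\frac{335157}{- \frac{2813}{703}} + \frac{291215}{108778}\right) - 657166} = \frac{1}{\left(335157 \left(- \frac{703}{2813}\right) + \frac{291215}{108778}\right) - 657166} = \frac{1}{\left(- \frac{235615371}{2813} + \frac{291215}{108778}\right) - 657166} = \frac{1}{- \frac{25628949638843}{305992514} - 657166} = \frac{1}{- \frac{226716826094167}{305992514}} = - \frac{305992514}{226716826094167}$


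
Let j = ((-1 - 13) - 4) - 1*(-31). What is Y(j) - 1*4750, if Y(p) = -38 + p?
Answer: -4775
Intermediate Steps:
j = 13 (j = (-14 - 4) + 31 = -18 + 31 = 13)
Y(j) - 1*4750 = (-38 + 13) - 1*4750 = -25 - 4750 = -4775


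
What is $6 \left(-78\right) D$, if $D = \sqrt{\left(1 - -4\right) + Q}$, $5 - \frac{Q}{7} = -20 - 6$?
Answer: $- 468 \sqrt{222} \approx -6973.0$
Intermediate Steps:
$Q = 217$ ($Q = 35 - 7 \left(-20 - 6\right) = 35 - -182 = 35 + 182 = 217$)
$D = \sqrt{222}$ ($D = \sqrt{\left(1 - -4\right) + 217} = \sqrt{\left(1 + 4\right) + 217} = \sqrt{5 + 217} = \sqrt{222} \approx 14.9$)
$6 \left(-78\right) D = 6 \left(-78\right) \sqrt{222} = - 468 \sqrt{222}$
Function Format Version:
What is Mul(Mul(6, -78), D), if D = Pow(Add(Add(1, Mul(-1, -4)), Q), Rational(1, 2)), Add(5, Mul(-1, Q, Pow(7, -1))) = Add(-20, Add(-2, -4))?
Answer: Mul(-468, Pow(222, Rational(1, 2))) ≈ -6973.0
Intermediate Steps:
Q = 217 (Q = Add(35, Mul(-7, Add(-20, Add(-2, -4)))) = Add(35, Mul(-7, Add(-20, -6))) = Add(35, Mul(-7, -26)) = Add(35, 182) = 217)
D = Pow(222, Rational(1, 2)) (D = Pow(Add(Add(1, Mul(-1, -4)), 217), Rational(1, 2)) = Pow(Add(Add(1, 4), 217), Rational(1, 2)) = Pow(Add(5, 217), Rational(1, 2)) = Pow(222, Rational(1, 2)) ≈ 14.900)
Mul(Mul(6, -78), D) = Mul(Mul(6, -78), Pow(222, Rational(1, 2))) = Mul(-468, Pow(222, Rational(1, 2)))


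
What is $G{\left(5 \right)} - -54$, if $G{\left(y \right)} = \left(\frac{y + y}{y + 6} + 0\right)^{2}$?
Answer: $\frac{6634}{121} \approx 54.826$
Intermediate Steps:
$G{\left(y \right)} = \frac{4 y^{2}}{\left(6 + y\right)^{2}}$ ($G{\left(y \right)} = \left(\frac{2 y}{6 + y} + 0\right)^{2} = \left(\frac{2 y}{6 + y}\right)^{2} = \frac{4 y^{2}}{\left(6 + y\right)^{2}}$)
$G{\left(5 \right)} - -54 = \frac{4 \cdot 5^{2}}{\left(6 + 5\right)^{2}} - -54 = 4 \cdot 25 \cdot \frac{1}{121} + 54 = \frac{100}{121} + 54 = \frac{6634}{121}$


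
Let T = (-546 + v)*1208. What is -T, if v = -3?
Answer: 663192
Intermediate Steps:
T = -663192 (T = (-546 - 3)*1208 = -549*1208 = -663192)
-T = -1*(-663192) = 663192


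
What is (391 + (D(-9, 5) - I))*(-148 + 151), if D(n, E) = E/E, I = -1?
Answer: 1179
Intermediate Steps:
D(n, E) = 1
(391 + (D(-9, 5) - I))*(-148 + 151) = (391 + (1 - 1*(-1)))*(-148 + 151) = (391 + (1 + 1))*3 = (391 + 2)*3 = 393*3 = 1179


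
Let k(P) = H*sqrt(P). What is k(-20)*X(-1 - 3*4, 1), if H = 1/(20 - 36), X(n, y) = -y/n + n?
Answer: 21*I*sqrt(5)/13 ≈ 3.6121*I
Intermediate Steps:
X(n, y) = n - y/n (X(n, y) = -y/n + n = n - y/n)
H = -1/16 (H = 1/(-16) = -1/16 ≈ -0.062500)
k(P) = -sqrt(P)/16
k(-20)*X(-1 - 3*4, 1) = (-I*sqrt(5)/8)*((-1 - 3*4) - 1*1/(-1 - 3*4)) = (-I*sqrt(5)/8)*((-1 - 12) - 1*1/(-1 - 12)) = (-I*sqrt(5)/8)*(-13 - 1*1/(-13)) = (-I*sqrt(5)/8)*(-13 - 1*1*(-1/13)) = (-I*sqrt(5)/8)*(-13 + 1/13) = -I*sqrt(5)/8*(-168/13) = 21*I*sqrt(5)/13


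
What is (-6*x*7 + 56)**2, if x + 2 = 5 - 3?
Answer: 3136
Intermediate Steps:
x = 0 (x = -2 + (5 - 3) = -2 + 2 = 0)
(-6*x*7 + 56)**2 = (-6*0*7 + 56)**2 = (0*7 + 56)**2 = (0 + 56)**2 = 56**2 = 3136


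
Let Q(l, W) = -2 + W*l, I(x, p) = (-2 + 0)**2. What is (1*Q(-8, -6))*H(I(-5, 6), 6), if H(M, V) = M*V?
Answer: 1104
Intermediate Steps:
I(x, p) = 4 (I(x, p) = (-2)**2 = 4)
(1*Q(-8, -6))*H(I(-5, 6), 6) = (1*(-2 - 6*(-8)))*(4*6) = (1*(-2 + 48))*24 = (1*46)*24 = 46*24 = 1104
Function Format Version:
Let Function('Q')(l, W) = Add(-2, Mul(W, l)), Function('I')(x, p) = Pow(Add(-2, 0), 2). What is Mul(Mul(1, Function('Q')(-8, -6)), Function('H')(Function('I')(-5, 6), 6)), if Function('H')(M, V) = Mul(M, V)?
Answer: 1104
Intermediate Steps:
Function('I')(x, p) = 4 (Function('I')(x, p) = Pow(-2, 2) = 4)
Mul(Mul(1, Function('Q')(-8, -6)), Function('H')(Function('I')(-5, 6), 6)) = Mul(Mul(1, Add(-2, Mul(-6, -8))), Mul(4, 6)) = Mul(Mul(1, Add(-2, 48)), 24) = Mul(Mul(1, 46), 24) = Mul(46, 24) = 1104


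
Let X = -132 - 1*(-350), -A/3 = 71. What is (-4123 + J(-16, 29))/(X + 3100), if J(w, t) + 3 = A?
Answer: -4339/3318 ≈ -1.3077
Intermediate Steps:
A = -213 (A = -3*71 = -213)
X = 218 (X = -132 + 350 = 218)
J(w, t) = -216 (J(w, t) = -3 - 213 = -216)
(-4123 + J(-16, 29))/(X + 3100) = (-4123 - 216)/(218 + 3100) = -4339/3318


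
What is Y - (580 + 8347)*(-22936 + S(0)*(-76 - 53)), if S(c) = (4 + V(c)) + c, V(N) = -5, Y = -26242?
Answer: 203571847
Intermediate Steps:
S(c) = -1 + c (S(c) = (4 - 5) + c = -1 + c)
Y - (580 + 8347)*(-22936 + S(0)*(-76 - 53)) = -26242 - (580 + 8347)*(-22936 + (-1 + 0)*(-76 - 53)) = -26242 - 8927*(-22936 - 1*(-129)) = -26242 - 8927*(-22936 + 129) = -26242 - 8927*(-22807) = -26242 - 1*(-203598089) = -26242 + 203598089 = 203571847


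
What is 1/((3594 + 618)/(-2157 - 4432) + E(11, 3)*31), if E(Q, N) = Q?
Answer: 6589/2242637 ≈ 0.0029381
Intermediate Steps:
1/((3594 + 618)/(-2157 - 4432) + E(11, 3)*31) = 1/((3594 + 618)/(-2157 - 4432) + 11*31) = 1/(4212/(-6589) + 341) = 1/(4212*(-1/6589) + 341) = 1/(-4212/6589 + 341) = 1/(2242637/6589) = 6589/2242637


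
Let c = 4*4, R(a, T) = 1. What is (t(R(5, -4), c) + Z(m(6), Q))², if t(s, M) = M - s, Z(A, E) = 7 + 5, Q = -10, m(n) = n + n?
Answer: 729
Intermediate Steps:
m(n) = 2*n
c = 16
Z(A, E) = 12
(t(R(5, -4), c) + Z(m(6), Q))² = ((16 - 1*1) + 12)² = ((16 - 1) + 12)² = (15 + 12)² = 27² = 729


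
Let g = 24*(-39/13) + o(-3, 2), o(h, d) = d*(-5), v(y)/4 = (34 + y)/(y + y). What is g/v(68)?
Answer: -82/3 ≈ -27.333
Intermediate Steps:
v(y) = 2*(34 + y)/y (v(y) = 4*((34 + y)/(y + y)) = 4*((34 + y)/((2*y))) = 4*((34 + y)*(1/(2*y))) = 4*((34 + y)/(2*y)) = 2*(34 + y)/y)
o(h, d) = -5*d
g = -82 (g = 24*(-39/13) - 5*2 = 24*(-39*1/13) - 10 = 24*(-3) - 10 = -72 - 10 = -82)
g/v(68) = -82/(2 + 68/68) = -82/(2 + 68*(1/68)) = -82/(2 + 1) = -82/3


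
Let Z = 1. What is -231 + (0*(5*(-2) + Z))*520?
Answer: -231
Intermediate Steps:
-231 + (0*(5*(-2) + Z))*520 = -231 + (0*(5*(-2) + 1))*520 = -231 + (0*(-10 + 1))*520 = -231 + (0*(-9))*520 = -231 + 0*520 = -231 + 0 = -231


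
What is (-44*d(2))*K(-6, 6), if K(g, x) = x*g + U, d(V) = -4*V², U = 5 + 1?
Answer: -21120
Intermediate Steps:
U = 6
K(g, x) = 6 + g*x (K(g, x) = x*g + 6 = g*x + 6 = 6 + g*x)
(-44*d(2))*K(-6, 6) = (-(-176)*2²)*(6 - 6*6) = (-(-176)*4)*(6 - 36) = -44*(-16)*(-30) = 704*(-30) = -21120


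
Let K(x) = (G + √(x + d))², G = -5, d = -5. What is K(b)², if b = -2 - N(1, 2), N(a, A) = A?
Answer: (5 - 3*I)⁴ ≈ -644.0 - 960.0*I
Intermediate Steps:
b = -4 (b = -2 - 1*2 = -2 - 2 = -4)
K(x) = (-5 + √(-5 + x))² (K(x) = (-5 + √(x - 5))² = (-5 + √(-5 + x))²)
K(b)² = ((-5 + √(-5 - 4))²)² = ((-5 + √(-9))²)² = ((-5 + 3*I)²)² = (-5 + 3*I)⁴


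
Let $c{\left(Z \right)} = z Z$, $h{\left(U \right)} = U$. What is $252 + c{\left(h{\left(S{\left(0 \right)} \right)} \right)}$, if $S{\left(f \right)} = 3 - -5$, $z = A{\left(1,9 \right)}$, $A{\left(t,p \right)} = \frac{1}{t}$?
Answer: $260$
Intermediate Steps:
$z = 1$ ($z = 1^{-1} = 1$)
$S{\left(f \right)} = 8$ ($S{\left(f \right)} = 3 + 5 = 8$)
$c{\left(Z \right)} = Z$ ($c{\left(Z \right)} = 1 Z = Z$)
$252 + c{\left(h{\left(S{\left(0 \right)} \right)} \right)} = 252 + 8 = 260$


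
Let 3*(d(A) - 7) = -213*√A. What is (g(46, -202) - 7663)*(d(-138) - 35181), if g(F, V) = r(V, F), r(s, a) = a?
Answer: 267920358 + 540807*I*√138 ≈ 2.6792e+8 + 6.353e+6*I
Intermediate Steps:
g(F, V) = F
d(A) = 7 - 71*√A (d(A) = 7 + (-213*√A)/3 = 7 - 71*√A)
(g(46, -202) - 7663)*(d(-138) - 35181) = (46 - 7663)*((7 - 71*I*√138) - 35181) = -7617*((7 - 71*I*√138) - 35181) = -7617*(-35174 - 71*I*√138) = 267920358 + 540807*I*√138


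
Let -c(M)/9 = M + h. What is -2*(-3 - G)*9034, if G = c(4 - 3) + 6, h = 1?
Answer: -162612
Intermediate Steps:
c(M) = -9 - 9*M (c(M) = -9*(M + 1) = -9*(1 + M) = -9 - 9*M)
G = -12 (G = (-9 - 9*(4 - 3)) + 6 = (-9 - 9*1) + 6 = (-9 - 9) + 6 = -18 + 6 = -12)
-2*(-3 - G)*9034 = -2*(-3 - 1*(-12))*9034 = -2*(-3 + 12)*9034 = -2*9*9034 = -18*9034 = -162612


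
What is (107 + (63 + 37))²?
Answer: 42849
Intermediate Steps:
(107 + (63 + 37))² = (107 + 100)² = 207² = 42849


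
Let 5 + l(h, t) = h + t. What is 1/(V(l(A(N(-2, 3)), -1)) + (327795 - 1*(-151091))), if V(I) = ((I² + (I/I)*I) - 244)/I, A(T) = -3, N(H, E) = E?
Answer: 9/4310146 ≈ 2.0881e-6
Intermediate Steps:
l(h, t) = -5 + h + t (l(h, t) = -5 + (h + t) = -5 + h + t)
V(I) = (-244 + I + I²)/I (V(I) = ((I² + 1*I) - 244)/I = ((I² + I) - 244)/I = ((I + I²) - 244)/I = (-244 + I + I²)/I)
1/(V(l(A(N(-2, 3)), -1)) + (327795 - 1*(-151091))) = 1/((1 + (-5 - 3 - 1) - 244/(-5 - 3 - 1)) + (327795 - 1*(-151091))) = 1/((1 - 9 - 244/(-9)) + (327795 + 151091)) = 1/((1 - 9 - 244*(-⅑)) + 478886) = 1/((1 - 9 + 244/9) + 478886) = 1/(172/9 + 478886) = 1/(4310146/9) = 9/4310146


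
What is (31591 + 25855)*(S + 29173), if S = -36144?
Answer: -400456066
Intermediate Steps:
(31591 + 25855)*(S + 29173) = (31591 + 25855)*(-36144 + 29173) = 57446*(-6971) = -400456066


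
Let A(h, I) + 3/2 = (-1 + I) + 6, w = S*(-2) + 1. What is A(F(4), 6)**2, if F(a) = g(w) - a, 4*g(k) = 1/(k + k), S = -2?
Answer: 361/4 ≈ 90.250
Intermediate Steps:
w = 5 (w = -2*(-2) + 1 = 4 + 1 = 5)
g(k) = 1/(8*k) (g(k) = 1/(4*(k + k)) = 1/(4*((2*k))) = (1/(2*k))/4 = 1/(8*k))
F(a) = 1/40 - a (F(a) = (1/8)/5 - a = (1/8)*(1/5) - a = 1/40 - a)
A(h, I) = 7/2 + I (A(h, I) = -3/2 + ((-1 + I) + 6) = -3/2 + (5 + I) = 7/2 + I)
A(F(4), 6)**2 = (7/2 + 6)**2 = (19/2)**2 = 361/4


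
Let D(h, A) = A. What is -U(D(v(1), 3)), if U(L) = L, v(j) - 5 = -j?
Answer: -3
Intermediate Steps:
v(j) = 5 - j
-U(D(v(1), 3)) = -1*3 = -3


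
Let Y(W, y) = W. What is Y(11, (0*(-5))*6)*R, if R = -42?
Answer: -462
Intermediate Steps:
Y(11, (0*(-5))*6)*R = 11*(-42) = -462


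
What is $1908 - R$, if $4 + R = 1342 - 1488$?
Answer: $2058$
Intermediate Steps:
$R = -150$ ($R = -4 + \left(1342 - 1488\right) = -4 - 146 = -150$)
$1908 - R = 1908 - -150 = 1908 + 150 = 2058$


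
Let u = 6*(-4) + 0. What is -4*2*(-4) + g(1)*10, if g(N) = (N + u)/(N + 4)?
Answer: -14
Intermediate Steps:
u = -24 (u = -24 + 0 = -24)
g(N) = (-24 + N)/(4 + N) (g(N) = (N - 24)/(N + 4) = (-24 + N)/(4 + N))
-4*2*(-4) + g(1)*10 = -4*2*(-4) + ((-24 + 1)/(4 + 1))*10 = -8*(-4) + (-23/5)*10 = 32 + ((⅕)*(-23))*10 = 32 - 23/5*10 = 32 - 46 = -14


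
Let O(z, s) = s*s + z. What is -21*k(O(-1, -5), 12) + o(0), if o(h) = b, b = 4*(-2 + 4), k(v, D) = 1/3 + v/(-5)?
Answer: 509/5 ≈ 101.80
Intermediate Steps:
O(z, s) = z + s² (O(z, s) = s² + z = z + s²)
k(v, D) = ⅓ - v/5 (k(v, D) = 1*(⅓) + v*(-⅕) = ⅓ - v/5)
b = 8 (b = 4*2 = 8)
o(h) = 8
-21*k(O(-1, -5), 12) + o(0) = -21*(⅓ - (-1 + (-5)²)/5) + 8 = -21*(⅓ - (-1 + 25)/5) + 8 = -21*(⅓ - ⅕*24) + 8 = -21*(⅓ - 24/5) + 8 = -21*(-67/15) + 8 = 469/5 + 8 = 509/5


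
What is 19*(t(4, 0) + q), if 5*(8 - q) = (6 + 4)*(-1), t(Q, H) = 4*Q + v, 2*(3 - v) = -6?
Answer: 608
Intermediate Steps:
v = 6 (v = 3 - 1/2*(-6) = 3 + 3 = 6)
t(Q, H) = 6 + 4*Q (t(Q, H) = 4*Q + 6 = 6 + 4*Q)
q = 10 (q = 8 - (6 + 4)*(-1)/5 = 8 - 2*(-1) = 8 - 1/5*(-10) = 8 + 2 = 10)
19*(t(4, 0) + q) = 19*((6 + 4*4) + 10) = 19*((6 + 16) + 10) = 19*(22 + 10) = 19*32 = 608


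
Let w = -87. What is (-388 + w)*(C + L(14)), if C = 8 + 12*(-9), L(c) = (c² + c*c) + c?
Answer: -145350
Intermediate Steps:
L(c) = c + 2*c² (L(c) = (c² + c²) + c = 2*c² + c = c + 2*c²)
C = -100 (C = 8 - 108 = -100)
(-388 + w)*(C + L(14)) = (-388 - 87)*(-100 + 14*(1 + 2*14)) = -475*(-100 + 14*(1 + 28)) = -475*(-100 + 14*29) = -475*(-100 + 406) = -475*306 = -145350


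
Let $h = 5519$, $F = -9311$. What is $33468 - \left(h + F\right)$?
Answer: $37260$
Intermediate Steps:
$33468 - \left(h + F\right) = 33468 - \left(5519 - 9311\right) = 33468 - -3792 = 33468 + 3792 = 37260$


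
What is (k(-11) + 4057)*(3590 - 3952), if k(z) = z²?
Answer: -1512436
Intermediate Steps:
(k(-11) + 4057)*(3590 - 3952) = ((-11)² + 4057)*(3590 - 3952) = (121 + 4057)*(-362) = 4178*(-362) = -1512436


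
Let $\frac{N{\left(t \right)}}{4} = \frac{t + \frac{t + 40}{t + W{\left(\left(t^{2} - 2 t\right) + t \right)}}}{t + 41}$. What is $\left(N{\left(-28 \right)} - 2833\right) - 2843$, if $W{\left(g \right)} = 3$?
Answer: $- \frac{1847548}{325} \approx -5684.8$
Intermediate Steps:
$N{\left(t \right)} = \frac{4 \left(t + \frac{40 + t}{3 + t}\right)}{41 + t}$ ($N{\left(t \right)} = 4 \frac{t + \frac{t + 40}{t + 3}}{t + 41} = 4 \frac{t + \frac{40 + t}{3 + t}}{41 + t} = \frac{4 \left(t + \frac{40 + t}{3 + t}\right)}{41 + t}$)
$\left(N{\left(-28 \right)} - 2833\right) - 2843 = \left(\frac{4 \left(40 + \left(-28\right)^{2} + 4 \left(-28\right)\right)}{123 + \left(-28\right)^{2} + 44 \left(-28\right)} - 2833\right) - 2843 = \left(\frac{4 \left(40 + 784 - 112\right)}{123 + 784 - 1232} - 2833\right) - 2843 = \left(4 \frac{1}{-325} \cdot 712 - 2833\right) - 2843 = \left(4 \left(- \frac{1}{325}\right) 712 - 2833\right) - 2843 = \left(- \frac{2848}{325} - 2833\right) - 2843 = - \frac{923573}{325} - 2843 = - \frac{1847548}{325}$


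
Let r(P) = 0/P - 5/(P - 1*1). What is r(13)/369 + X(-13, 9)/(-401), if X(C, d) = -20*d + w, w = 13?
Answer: 737471/1775628 ≈ 0.41533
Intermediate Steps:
X(C, d) = 13 - 20*d (X(C, d) = -20*d + 13 = 13 - 20*d)
r(P) = -5/(-1 + P) (r(P) = 0 - 5/(P - 1) = 0 - 5/(-1 + P) = -5/(-1 + P))
r(13)/369 + X(-13, 9)/(-401) = -5/(-1 + 13)/369 + (13 - 20*9)/(-401) = -5/12*(1/369) + (13 - 180)*(-1/401) = -5*1/12*(1/369) - 167*(-1/401) = -5/12*1/369 + 167/401 = -5/4428 + 167/401 = 737471/1775628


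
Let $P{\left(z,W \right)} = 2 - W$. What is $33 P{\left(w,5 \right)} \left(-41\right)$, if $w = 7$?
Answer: $4059$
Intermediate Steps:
$33 P{\left(w,5 \right)} \left(-41\right) = 33 \left(2 - 5\right) \left(-41\right) = 33 \left(-3\right) \left(-41\right) = \left(-99\right) \left(-41\right) = 4059$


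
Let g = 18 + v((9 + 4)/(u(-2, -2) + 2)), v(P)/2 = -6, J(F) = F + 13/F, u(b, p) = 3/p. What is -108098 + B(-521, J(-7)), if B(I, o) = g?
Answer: -108092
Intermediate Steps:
v(P) = -12 (v(P) = 2*(-6) = -12)
g = 6 (g = 18 - 12 = 6)
B(I, o) = 6
-108098 + B(-521, J(-7)) = -108098 + 6 = -108092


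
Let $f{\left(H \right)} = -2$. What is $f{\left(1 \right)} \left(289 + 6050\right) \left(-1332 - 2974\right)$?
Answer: $54591468$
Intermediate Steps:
$f{\left(1 \right)} \left(289 + 6050\right) \left(-1332 - 2974\right) = - 2 \left(289 + 6050\right) \left(-1332 - 2974\right) = - 2 \cdot 6339 \left(-4306\right) = \left(-2\right) \left(-27295734\right) = 54591468$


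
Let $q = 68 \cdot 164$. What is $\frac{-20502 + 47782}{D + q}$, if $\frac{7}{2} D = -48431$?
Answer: $- \frac{95480}{9399} \approx -10.159$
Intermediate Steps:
$D = - \frac{96862}{7}$ ($D = \frac{2}{7} \left(-48431\right) = - \frac{96862}{7} \approx -13837.0$)
$q = 11152$
$\frac{-20502 + 47782}{D + q} = \frac{-20502 + 47782}{- \frac{96862}{7} + 11152} = \frac{27280}{- \frac{18798}{7}} = 27280 \left(- \frac{7}{18798}\right) = - \frac{95480}{9399}$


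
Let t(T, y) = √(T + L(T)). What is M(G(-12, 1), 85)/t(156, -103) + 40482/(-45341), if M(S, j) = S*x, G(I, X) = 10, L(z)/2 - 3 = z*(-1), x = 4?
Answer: -40482/45341 - 4*I*√6/3 ≈ -0.89283 - 3.266*I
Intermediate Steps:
L(z) = 6 - 2*z (L(z) = 6 + 2*(z*(-1)) = 6 + 2*(-z) = 6 - 2*z)
M(S, j) = 4*S (M(S, j) = S*4 = 4*S)
t(T, y) = √(6 - T) (t(T, y) = √(T + (6 - 2*T)) = √(6 - T))
M(G(-12, 1), 85)/t(156, -103) + 40482/(-45341) = (4*10)/(√(6 - 1*156)) + 40482/(-45341) = 40/(√(6 - 156)) + 40482*(-1/45341) = 40/(√(-150)) - 40482/45341 = 40/((5*I*√6)) - 40482/45341 = 40*(-I*√6/30) - 40482/45341 = -4*I*√6/3 - 40482/45341 = -40482/45341 - 4*I*√6/3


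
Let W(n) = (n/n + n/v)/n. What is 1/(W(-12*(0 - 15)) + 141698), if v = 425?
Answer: 15300/2167979521 ≈ 7.0573e-6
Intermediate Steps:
W(n) = (1 + n/425)/n (W(n) = (n/n + n/425)/n = (1 + n*(1/425))/n = (1 + n/425)/n)
1/(W(-12*(0 - 15)) + 141698) = 1/((425 - 12*(0 - 15))/(425*((-12*(0 - 15)))) + 141698) = 1/((425 - 12*(-15))/(425*((-12*(-15)))) + 141698) = 1/((1/425)*(425 + 180)/180 + 141698) = 1/((1/425)*(1/180)*605 + 141698) = 1/(121/15300 + 141698) = 1/(2167979521/15300) = 15300/2167979521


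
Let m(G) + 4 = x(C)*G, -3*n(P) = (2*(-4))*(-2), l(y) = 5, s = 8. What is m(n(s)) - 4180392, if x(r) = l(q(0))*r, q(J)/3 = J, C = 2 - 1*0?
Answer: -12541348/3 ≈ -4.1804e+6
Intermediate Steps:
C = 2 (C = 2 + 0 = 2)
q(J) = 3*J
n(P) = -16/3 (n(P) = -2*(-4)*(-2)/3 = -(-8)*(-2)/3 = -1/3*16 = -16/3)
x(r) = 5*r
m(G) = -4 + 10*G (m(G) = -4 + (5*2)*G = -4 + 10*G)
m(n(s)) - 4180392 = (-4 + 10*(-16/3)) - 4180392 = (-4 - 160/3) - 4180392 = -172/3 - 4180392 = -12541348/3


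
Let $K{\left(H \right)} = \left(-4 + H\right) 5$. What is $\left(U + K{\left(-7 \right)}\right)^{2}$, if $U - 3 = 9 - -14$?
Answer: $841$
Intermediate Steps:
$K{\left(H \right)} = -20 + 5 H$
$U = 26$ ($U = 3 + \left(9 - -14\right) = 3 + \left(9 + 14\right) = 3 + 23 = 26$)
$\left(U + K{\left(-7 \right)}\right)^{2} = \left(26 + \left(-20 + 5 \left(-7\right)\right)\right)^{2} = \left(26 - 55\right)^{2} = \left(-29\right)^{2} = 841$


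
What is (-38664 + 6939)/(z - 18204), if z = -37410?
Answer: 10575/18538 ≈ 0.57045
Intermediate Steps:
(-38664 + 6939)/(z - 18204) = (-38664 + 6939)/(-37410 - 18204) = -31725/(-55614) = -31725*(-1/55614) = 10575/18538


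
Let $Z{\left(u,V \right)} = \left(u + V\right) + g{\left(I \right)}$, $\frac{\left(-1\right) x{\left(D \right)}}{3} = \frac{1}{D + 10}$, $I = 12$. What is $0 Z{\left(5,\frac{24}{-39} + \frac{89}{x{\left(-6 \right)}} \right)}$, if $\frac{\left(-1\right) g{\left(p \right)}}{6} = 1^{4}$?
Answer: $0$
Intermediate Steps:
$x{\left(D \right)} = - \frac{3}{10 + D}$ ($x{\left(D \right)} = - \frac{3}{D + 10} = - \frac{3}{10 + D}$)
$g{\left(p \right)} = -6$ ($g{\left(p \right)} = - 6 \cdot 1^{4} = \left(-6\right) 1 = -6$)
$Z{\left(u,V \right)} = -6 + V + u$ ($Z{\left(u,V \right)} = \left(u + V\right) - 6 = \left(V + u\right) - 6 = -6 + V + u$)
$0 Z{\left(5,\frac{24}{-39} + \frac{89}{x{\left(-6 \right)}} \right)} = 0 \left(-6 + \left(\frac{24}{-39} + \frac{89}{\left(-3\right) \frac{1}{10 - 6}}\right) + 5\right) = 0 \left(-6 + \left(24 \left(- \frac{1}{39}\right) + \frac{89}{\left(-3\right) \frac{1}{4}}\right) + 5\right) = 0 \left(-6 + \left(- \frac{8}{13} + \frac{89}{\left(-3\right) \frac{1}{4}}\right) + 5\right) = 0 \left(-6 + \left(- \frac{8}{13} + \frac{89}{- \frac{3}{4}}\right) + 5\right) = 0 \left(-6 + \left(- \frac{8}{13} + 89 \left(- \frac{4}{3}\right)\right) + 5\right) = 0 \left(-6 - \frac{4652}{39} + 5\right) = 0 \left(- \frac{4691}{39}\right) = 0$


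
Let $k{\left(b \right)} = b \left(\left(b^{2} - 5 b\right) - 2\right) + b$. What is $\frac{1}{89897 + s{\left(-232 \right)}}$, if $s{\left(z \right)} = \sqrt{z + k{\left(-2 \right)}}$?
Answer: $\frac{89897}{8081470867} - \frac{i \sqrt{258}}{8081470867} \approx 1.1124 \cdot 10^{-5} - 1.9876 \cdot 10^{-9} i$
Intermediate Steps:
$k{\left(b \right)} = b + b \left(-2 + b^{2} - 5 b\right)$ ($k{\left(b \right)} = b \left(-2 + b^{2} - 5 b\right) + b = b + b \left(-2 + b^{2} - 5 b\right)$)
$s{\left(z \right)} = \sqrt{-26 + z}$ ($s{\left(z \right)} = \sqrt{z - 2 \left(-1 + \left(-2\right)^{2} - -10\right)} = \sqrt{z - 2 \left(-1 + 4 + 10\right)} = \sqrt{z - 26} = \sqrt{-26 + z}$)
$\frac{1}{89897 + s{\left(-232 \right)}} = \frac{1}{89897 + \sqrt{-26 - 232}} = \frac{1}{89897 + \sqrt{-258}} = \frac{1}{89897 + i \sqrt{258}}$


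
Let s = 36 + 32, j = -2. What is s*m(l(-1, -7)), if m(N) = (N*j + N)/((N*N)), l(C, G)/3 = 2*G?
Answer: 34/21 ≈ 1.6190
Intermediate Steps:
l(C, G) = 6*G (l(C, G) = 3*(2*G) = 6*G)
s = 68
m(N) = -1/N (m(N) = (N*(-2) + N)/((N*N)) = (-2*N + N)/(N²) = (-N)/N² = -1/N)
s*m(l(-1, -7)) = 68*(-1/(6*(-7))) = 68*(-1/(-42)) = 68*(-1*(-1/42)) = 68*(1/42) = 34/21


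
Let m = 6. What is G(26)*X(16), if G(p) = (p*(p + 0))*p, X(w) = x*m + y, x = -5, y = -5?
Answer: -615160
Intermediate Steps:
X(w) = -35 (X(w) = -5*6 - 5 = -30 - 5 = -35)
G(p) = p**3 (G(p) = (p*p)*p = p**2*p = p**3)
G(26)*X(16) = 26**3*(-35) = 17576*(-35) = -615160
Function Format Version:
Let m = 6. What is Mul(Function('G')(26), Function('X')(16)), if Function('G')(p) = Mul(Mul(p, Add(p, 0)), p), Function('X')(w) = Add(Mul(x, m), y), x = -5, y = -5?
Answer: -615160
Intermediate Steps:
Function('X')(w) = -35 (Function('X')(w) = Add(Mul(-5, 6), -5) = Add(-30, -5) = -35)
Function('G')(p) = Pow(p, 3) (Function('G')(p) = Mul(Mul(p, p), p) = Mul(Pow(p, 2), p) = Pow(p, 3))
Mul(Function('G')(26), Function('X')(16)) = Mul(Pow(26, 3), -35) = Mul(17576, -35) = -615160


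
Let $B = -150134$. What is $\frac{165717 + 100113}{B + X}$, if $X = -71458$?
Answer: $- \frac{44305}{36932} \approx -1.1996$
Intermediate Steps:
$\frac{165717 + 100113}{B + X} = \frac{165717 + 100113}{-150134 - 71458} = \frac{265830}{-221592} = 265830 \left(- \frac{1}{221592}\right) = - \frac{44305}{36932}$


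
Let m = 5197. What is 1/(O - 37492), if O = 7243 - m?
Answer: -1/35446 ≈ -2.8212e-5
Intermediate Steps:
O = 2046 (O = 7243 - 1*5197 = 7243 - 5197 = 2046)
1/(O - 37492) = 1/(2046 - 37492) = 1/(-35446) = -1/35446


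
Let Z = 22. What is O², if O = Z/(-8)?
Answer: 121/16 ≈ 7.5625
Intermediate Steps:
O = -11/4 (O = 22/(-8) = 22*(-⅛) = -11/4 ≈ -2.7500)
O² = (-11/4)² = 121/16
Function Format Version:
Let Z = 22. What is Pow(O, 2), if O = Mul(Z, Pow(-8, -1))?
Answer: Rational(121, 16) ≈ 7.5625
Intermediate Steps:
O = Rational(-11, 4) (O = Mul(22, Pow(-8, -1)) = Mul(22, Rational(-1, 8)) = Rational(-11, 4) ≈ -2.7500)
Pow(O, 2) = Pow(Rational(-11, 4), 2) = Rational(121, 16)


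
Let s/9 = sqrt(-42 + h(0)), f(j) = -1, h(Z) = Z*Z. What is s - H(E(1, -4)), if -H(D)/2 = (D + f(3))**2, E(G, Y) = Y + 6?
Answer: 2 + 9*I*sqrt(42) ≈ 2.0 + 58.327*I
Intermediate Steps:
h(Z) = Z**2
E(G, Y) = 6 + Y
H(D) = -2*(-1 + D)**2 (H(D) = -2*(D - 1)**2 = -2*(-1 + D)**2)
s = 9*I*sqrt(42) (s = 9*sqrt(-42 + 0**2) = 9*sqrt(-42 + 0) = 9*sqrt(-42) = 9*(I*sqrt(42)) = 9*I*sqrt(42) ≈ 58.327*I)
s - H(E(1, -4)) = 9*I*sqrt(42) - (-2)*(-1 + (6 - 4))**2 = 9*I*sqrt(42) - (-2)*(-1 + 2)**2 = 9*I*sqrt(42) - (-2)*1**2 = 9*I*sqrt(42) - (-2) = 9*I*sqrt(42) - 1*(-2) = 9*I*sqrt(42) + 2 = 2 + 9*I*sqrt(42)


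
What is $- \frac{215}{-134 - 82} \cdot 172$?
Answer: $\frac{9245}{54} \approx 171.2$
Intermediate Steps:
$- \frac{215}{-134 - 82} \cdot 172 = - \frac{215}{-216} \cdot 172 = \left(-215\right) \left(- \frac{1}{216}\right) 172 = \frac{215}{216} \cdot 172 = \frac{9245}{54}$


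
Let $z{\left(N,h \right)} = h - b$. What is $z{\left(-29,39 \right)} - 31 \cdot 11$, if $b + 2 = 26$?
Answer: $-326$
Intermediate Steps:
$b = 24$ ($b = -2 + 26 = 24$)
$z{\left(N,h \right)} = -24 + h$ ($z{\left(N,h \right)} = h - 24 = -24 + h$)
$z{\left(-29,39 \right)} - 31 \cdot 11 = \left(-24 + 39\right) - 31 \cdot 11 = 15 - 341 = -326$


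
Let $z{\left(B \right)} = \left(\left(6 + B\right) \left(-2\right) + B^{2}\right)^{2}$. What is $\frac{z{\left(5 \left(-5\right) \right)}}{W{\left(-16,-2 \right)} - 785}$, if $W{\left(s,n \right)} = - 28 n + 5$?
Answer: $- \frac{439569}{724} \approx -607.14$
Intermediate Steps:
$W{\left(s,n \right)} = 5 - 28 n$
$z{\left(B \right)} = \left(-12 + B^{2} - 2 B\right)^{2}$ ($z{\left(B \right)} = \left(\left(-12 - 2 B\right) + B^{2}\right)^{2} = \left(-12 + B^{2} - 2 B\right)^{2}$)
$\frac{z{\left(5 \left(-5\right) \right)}}{W{\left(-16,-2 \right)} - 785} = \frac{\left(12 - \left(5 \left(-5\right)\right)^{2} + 2 \cdot 5 \left(-5\right)\right)^{2}}{\left(5 - -56\right) - 785} = \frac{\left(12 - \left(-25\right)^{2} + 2 \left(-25\right)\right)^{2}}{\left(5 + 56\right) - 785} = \frac{\left(12 - 625 - 50\right)^{2}}{61 - 785} = \frac{\left(12 - 625 - 50\right)^{2}}{-724} = \left(-663\right)^{2} \left(- \frac{1}{724}\right) = 439569 \left(- \frac{1}{724}\right) = - \frac{439569}{724}$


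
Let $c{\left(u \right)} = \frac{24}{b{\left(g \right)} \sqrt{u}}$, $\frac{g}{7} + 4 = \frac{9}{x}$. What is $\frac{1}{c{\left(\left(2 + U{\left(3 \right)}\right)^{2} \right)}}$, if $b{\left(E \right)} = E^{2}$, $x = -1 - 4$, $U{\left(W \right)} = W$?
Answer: $\frac{41209}{120} \approx 343.41$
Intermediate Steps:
$x = -5$ ($x = -1 - 4 = -5$)
$g = - \frac{203}{5}$ ($g = -28 + 7 \frac{9}{-5} = -28 + 7 \cdot 9 \left(- \frac{1}{5}\right) = -28 + 7 \left(- \frac{9}{5}\right) = -28 - \frac{63}{5} = - \frac{203}{5} \approx -40.6$)
$c{\left(u \right)} = \frac{600}{41209 \sqrt{u}}$ ($c{\left(u \right)} = \frac{24}{\left(- \frac{203}{5}\right)^{2} \sqrt{u}} = \frac{24}{\frac{41209}{25} \sqrt{u}} = 24 \frac{25}{41209 \sqrt{u}} = \frac{600}{41209 \sqrt{u}}$)
$\frac{1}{c{\left(\left(2 + U{\left(3 \right)}\right)^{2} \right)}} = \frac{1}{\frac{600}{41209} \frac{1}{\sqrt{\left(2 + 3\right)^{2}}}} = \frac{1}{\frac{600}{41209} \frac{1}{\sqrt{5^{2}}}} = \frac{1}{\frac{600}{41209} \frac{1}{\sqrt{25}}} = \frac{1}{\frac{600}{41209} \cdot \frac{1}{5}} = \frac{1}{\frac{120}{41209}} = \frac{41209}{120}$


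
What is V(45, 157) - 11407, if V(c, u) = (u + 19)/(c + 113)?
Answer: -901065/79 ≈ -11406.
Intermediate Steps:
V(c, u) = (19 + u)/(113 + c)
V(45, 157) - 11407 = (19 + 157)/(113 + 45) - 11407 = 176/158 - 11407 = (1/158)*176 - 11407 = 88/79 - 11407 = -901065/79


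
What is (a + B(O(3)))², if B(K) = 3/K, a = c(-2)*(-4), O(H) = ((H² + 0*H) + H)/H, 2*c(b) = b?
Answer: 361/16 ≈ 22.563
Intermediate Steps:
c(b) = b/2
O(H) = (H + H²)/H (O(H) = ((H² + 0) + H)/H = (H² + H)/H = (H + H²)/H)
a = 4 (a = ((½)*(-2))*(-4) = -1*(-4) = 4)
(a + B(O(3)))² = (4 + 3/(1 + 3))² = (4 + 3/4)² = (4 + 3*(¼))² = (4 + ¾)² = (19/4)² = 361/16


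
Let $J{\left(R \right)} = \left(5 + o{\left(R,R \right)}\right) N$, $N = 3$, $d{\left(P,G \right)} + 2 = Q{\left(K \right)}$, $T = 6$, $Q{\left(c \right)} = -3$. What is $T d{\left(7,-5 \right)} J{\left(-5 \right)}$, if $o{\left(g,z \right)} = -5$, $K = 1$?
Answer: $0$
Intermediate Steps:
$d{\left(P,G \right)} = -5$ ($d{\left(P,G \right)} = -2 - 3 = -5$)
$J{\left(R \right)} = 0$ ($J{\left(R \right)} = \left(5 - 5\right) 3 = 0 \cdot 3 = 0$)
$T d{\left(7,-5 \right)} J{\left(-5 \right)} = 6 \left(-5\right) 0 = \left(-30\right) 0 = 0$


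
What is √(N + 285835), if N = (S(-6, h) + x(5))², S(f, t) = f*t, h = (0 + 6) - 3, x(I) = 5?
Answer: 2*√71501 ≈ 534.79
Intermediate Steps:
h = 3 (h = 6 - 3 = 3)
N = 169 (N = (-6*3 + 5)² = (-18 + 5)² = (-13)² = 169)
√(N + 285835) = √(169 + 285835) = √286004 = 2*√71501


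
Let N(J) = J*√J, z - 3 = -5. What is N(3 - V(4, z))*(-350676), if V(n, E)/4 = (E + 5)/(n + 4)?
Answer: -263007*√6 ≈ -6.4423e+5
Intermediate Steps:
z = -2 (z = 3 - 5 = -2)
V(n, E) = 4*(5 + E)/(4 + n) (V(n, E) = 4*((E + 5)/(n + 4)) = 4*((5 + E)/(4 + n)) = 4*(5 + E)/(4 + n))
N(J) = J^(3/2)
N(3 - V(4, z))*(-350676) = (3 - 4*(5 - 2)/(4 + 4))^(3/2)*(-350676) = (3 - 4*3/8)^(3/2)*(-350676) = (3 - 1*3/2)^(3/2)*(-350676) = (3 - 3/2)^(3/2)*(-350676) = (3/2)^(3/2)*(-350676) = (3*√6/4)*(-350676) = -263007*√6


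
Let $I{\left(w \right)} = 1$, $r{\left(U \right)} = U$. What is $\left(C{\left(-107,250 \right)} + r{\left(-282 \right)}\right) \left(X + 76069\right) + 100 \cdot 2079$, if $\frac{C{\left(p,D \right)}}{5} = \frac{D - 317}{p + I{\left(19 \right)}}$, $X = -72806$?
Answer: $- \frac{74407091}{106} \approx -7.0195 \cdot 10^{5}$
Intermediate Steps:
$C{\left(p,D \right)} = \frac{5 \left(-317 + D\right)}{1 + p}$ ($C{\left(p,D \right)} = 5 \frac{D - 317}{p + 1} = 5 \frac{-317 + D}{1 + p} = \frac{5 \left(-317 + D\right)}{1 + p}$)
$\left(C{\left(-107,250 \right)} + r{\left(-282 \right)}\right) \left(X + 76069\right) + 100 \cdot 2079 = \left(\frac{5 \left(-317 + 250\right)}{1 - 107} - 282\right) \left(-72806 + 76069\right) + 100 \cdot 2079 = \left(5 \frac{1}{-106} \left(-67\right) - 282\right) 3263 + 207900 = \left(5 \left(- \frac{1}{106}\right) \left(-67\right) - 282\right) 3263 + 207900 = \left(\frac{335}{106} - 282\right) 3263 + 207900 = \left(- \frac{29557}{106}\right) 3263 + 207900 = - \frac{96444491}{106} + 207900 = - \frac{74407091}{106}$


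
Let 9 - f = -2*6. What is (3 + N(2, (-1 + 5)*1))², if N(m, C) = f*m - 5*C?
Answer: 625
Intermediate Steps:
f = 21 (f = 9 - (-2)*6 = 9 - 1*(-12) = 9 + 12 = 21)
N(m, C) = -5*C + 21*m (N(m, C) = 21*m - 5*C = -5*C + 21*m)
(3 + N(2, (-1 + 5)*1))² = (3 + (-5*(-1 + 5) + 21*2))² = (3 + (-20 + 42))² = (3 + 22)² = 25² = 625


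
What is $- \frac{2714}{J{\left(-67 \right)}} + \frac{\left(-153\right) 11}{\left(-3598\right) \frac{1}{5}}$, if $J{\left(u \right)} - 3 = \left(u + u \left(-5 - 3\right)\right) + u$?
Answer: $- \frac{6356897}{1457190} \approx -4.3624$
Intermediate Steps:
$J{\left(u \right)} = 3 - 6 u$ ($J{\left(u \right)} = 3 + \left(\left(u + u \left(-5 - 3\right)\right) + u\right) = 3 + \left(\left(u + u \left(-8\right)\right) + u\right) = 3 + \left(\left(u - 8 u\right) + u\right) = 3 + \left(- 7 u + u\right) = 3 - 6 u$)
$- \frac{2714}{J{\left(-67 \right)}} + \frac{\left(-153\right) 11}{\left(-3598\right) \frac{1}{5}} = - \frac{2714}{3 - -402} + \frac{\left(-153\right) 11}{\left(-3598\right) \frac{1}{5}} = - \frac{2714}{3 + 402} - \frac{1683}{\left(-3598\right) \frac{1}{5}} = - \frac{2714}{405} - \frac{1683}{- \frac{3598}{5}} = \left(-2714\right) \frac{1}{405} - - \frac{8415}{3598} = - \frac{2714}{405} + \frac{8415}{3598} = - \frac{6356897}{1457190}$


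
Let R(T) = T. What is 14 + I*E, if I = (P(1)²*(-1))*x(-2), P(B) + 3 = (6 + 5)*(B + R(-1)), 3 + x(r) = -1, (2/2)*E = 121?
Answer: 4370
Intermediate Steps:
E = 121
x(r) = -4 (x(r) = -3 - 1 = -4)
P(B) = -14 + 11*B (P(B) = -3 + (6 + 5)*(B - 1) = -3 + 11*(-1 + B) = -3 + (-11 + 11*B) = -14 + 11*B)
I = 36 (I = ((-14 + 11*1)²*(-1))*(-4) = ((-14 + 11)²*(-1))*(-4) = ((-3)²*(-1))*(-4) = (9*(-1))*(-4) = -9*(-4) = 36)
14 + I*E = 14 + 36*121 = 14 + 4356 = 4370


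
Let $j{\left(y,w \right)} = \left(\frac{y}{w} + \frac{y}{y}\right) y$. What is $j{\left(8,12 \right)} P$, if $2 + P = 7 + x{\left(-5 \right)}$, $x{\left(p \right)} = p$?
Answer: $0$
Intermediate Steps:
$j{\left(y,w \right)} = y \left(1 + \frac{y}{w}\right)$ ($j{\left(y,w \right)} = \left(\frac{y}{w} + 1\right) y = \left(1 + \frac{y}{w}\right) y = y \left(1 + \frac{y}{w}\right)$)
$P = 0$ ($P = -2 + \left(7 - 5\right) = -2 + 2 = 0$)
$j{\left(8,12 \right)} P = \frac{8 \left(12 + 8\right)}{12} \cdot 0 = 8 \cdot \frac{1}{12} \cdot 20 \cdot 0 = \frac{40}{3} \cdot 0 = 0$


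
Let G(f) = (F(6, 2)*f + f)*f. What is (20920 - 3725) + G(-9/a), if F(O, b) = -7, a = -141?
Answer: 37983701/2209 ≈ 17195.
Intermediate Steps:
G(f) = -6*f² (G(f) = (-7*f + f)*f = (-6*f)*f = -6*f²)
(20920 - 3725) + G(-9/a) = (20920 - 3725) - 6*(-9/(-141))² = 17195 - 6*(-9*(-1/141))² = 17195 - 6*(3/47)² = 17195 - 6*9/2209 = 17195 - 54/2209 = 37983701/2209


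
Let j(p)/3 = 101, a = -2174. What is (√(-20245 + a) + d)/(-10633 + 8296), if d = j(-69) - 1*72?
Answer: -77/779 - I*√2491/779 ≈ -0.098845 - 0.064069*I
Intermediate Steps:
j(p) = 303 (j(p) = 3*101 = 303)
d = 231 (d = 303 - 1*72 = 303 - 72 = 231)
(√(-20245 + a) + d)/(-10633 + 8296) = (√(-20245 - 2174) + 231)/(-10633 + 8296) = (√(-22419) + 231)/(-2337) = (3*I*√2491 + 231)*(-1/2337) = (231 + 3*I*√2491)*(-1/2337) = -77/779 - I*√2491/779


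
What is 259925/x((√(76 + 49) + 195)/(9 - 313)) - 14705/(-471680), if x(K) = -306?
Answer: -12259692427/14433408 ≈ -849.40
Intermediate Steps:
259925/x((√(76 + 49) + 195)/(9 - 313)) - 14705/(-471680) = 259925/(-306) - 14705/(-471680) = 259925*(-1/306) - 14705*(-1/471680) = -259925/306 + 2941/94336 = -12259692427/14433408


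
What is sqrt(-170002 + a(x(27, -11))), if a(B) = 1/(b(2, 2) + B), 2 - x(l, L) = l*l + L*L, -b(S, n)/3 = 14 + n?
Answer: I*sqrt(2132505102)/112 ≈ 412.31*I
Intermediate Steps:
b(S, n) = -42 - 3*n (b(S, n) = -3*(14 + n) = -42 - 3*n)
x(l, L) = 2 - L**2 - l**2 (x(l, L) = 2 - (l*l + L*L) = 2 - (l**2 + L**2) = 2 - (L**2 + l**2) = 2 + (-L**2 - l**2) = 2 - L**2 - l**2)
a(B) = 1/(-48 + B) (a(B) = 1/((-42 - 3*2) + B) = 1/((-42 - 6) + B) = 1/(-48 + B))
sqrt(-170002 + a(x(27, -11))) = sqrt(-170002 + 1/(-48 + (2 - 1*(-11)**2 - 1*27**2))) = sqrt(-170002 + 1/(-48 + (2 - 1*121 - 1*729))) = sqrt(-170002 + 1/(-48 + (2 - 121 - 729))) = sqrt(-170002 + 1/(-48 - 848)) = sqrt(-170002 + 1/(-896)) = sqrt(-170002 - 1/896) = sqrt(-152321793/896) = I*sqrt(2132505102)/112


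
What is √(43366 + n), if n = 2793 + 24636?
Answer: √70795 ≈ 266.07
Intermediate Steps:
n = 27429
√(43366 + n) = √(43366 + 27429) = √70795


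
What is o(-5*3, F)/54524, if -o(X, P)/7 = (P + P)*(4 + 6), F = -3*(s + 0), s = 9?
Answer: 945/13631 ≈ 0.069327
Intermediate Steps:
F = -27 (F = -3*(9 + 0) = -3*9 = -27)
o(X, P) = -140*P (o(X, P) = -7*(P + P)*(4 + 6) = -7*2*P*10 = -140*P)
o(-5*3, F)/54524 = -140*(-27)/54524 = 3780*(1/54524) = 945/13631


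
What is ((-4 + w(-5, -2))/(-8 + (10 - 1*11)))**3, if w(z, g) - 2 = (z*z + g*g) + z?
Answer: -10648/729 ≈ -14.606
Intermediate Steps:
w(z, g) = 2 + z + g**2 + z**2 (w(z, g) = 2 + ((z*z + g*g) + z) = 2 + ((z**2 + g**2) + z) = 2 + ((g**2 + z**2) + z) = 2 + (z + g**2 + z**2) = 2 + z + g**2 + z**2)
((-4 + w(-5, -2))/(-8 + (10 - 1*11)))**3 = ((-4 + (2 - 5 + (-2)**2 + (-5)**2))/(-8 + (10 - 1*11)))**3 = ((-4 + (2 - 5 + 4 + 25))/(-8 + (10 - 11)))**3 = ((-4 + 26)/(-8 - 1))**3 = (22/(-9))**3 = (22*(-1/9))**3 = (-22/9)**3 = -10648/729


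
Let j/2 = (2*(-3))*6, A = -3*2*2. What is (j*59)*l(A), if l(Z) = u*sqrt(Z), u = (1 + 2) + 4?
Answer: -59472*I*sqrt(3) ≈ -1.0301e+5*I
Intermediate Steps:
u = 7 (u = 3 + 4 = 7)
A = -12 (A = -6*2 = -12)
l(Z) = 7*sqrt(Z)
j = -72 (j = 2*((2*(-3))*6) = 2*(-6*6) = 2*(-36) = -72)
(j*59)*l(A) = (-72*59)*(7*sqrt(-12)) = -29736*2*I*sqrt(3) = -59472*I*sqrt(3)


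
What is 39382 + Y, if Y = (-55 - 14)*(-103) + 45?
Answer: 46534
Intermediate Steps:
Y = 7152 (Y = -69*(-103) + 45 = 7107 + 45 = 7152)
39382 + Y = 39382 + 7152 = 46534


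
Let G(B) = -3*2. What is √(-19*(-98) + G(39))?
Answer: 8*√29 ≈ 43.081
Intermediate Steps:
G(B) = -6
√(-19*(-98) + G(39)) = √(-19*(-98) - 6) = √(1862 - 6) = √1856 = 8*√29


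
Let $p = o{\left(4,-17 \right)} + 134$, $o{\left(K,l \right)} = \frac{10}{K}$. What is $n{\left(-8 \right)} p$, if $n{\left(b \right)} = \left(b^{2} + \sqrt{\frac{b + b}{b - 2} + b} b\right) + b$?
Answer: $7644 - \frac{4368 i \sqrt{10}}{5} \approx 7644.0 - 2762.6 i$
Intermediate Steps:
$n{\left(b \right)} = b + b^{2} + b \sqrt{b + \frac{2 b}{-2 + b}}$ ($n{\left(b \right)} = \left(b^{2} + \sqrt{\frac{2 b}{-2 + b} + b} b\right) + b = \left(b^{2} + \sqrt{b + \frac{2 b}{-2 + b}} b\right) + b = \left(b^{2} + b \sqrt{b + \frac{2 b}{-2 + b}}\right) + b = b + b^{2} + b \sqrt{b + \frac{2 b}{-2 + b}}$)
$p = \frac{273}{2}$ ($p = \frac{10}{4} + 134 = 10 \cdot \frac{1}{4} + 134 = \frac{5}{2} + 134 = \frac{273}{2} \approx 136.5$)
$n{\left(-8 \right)} p = - 8 \left(1 - 8 + \sqrt{\frac{\left(-8\right)^{2}}{-2 - 8}}\right) \frac{273}{2} = - 8 \left(1 - 8 + \sqrt{\frac{64}{-10}}\right) \frac{273}{2} = - 8 \left(1 - 8 + \sqrt{64 \left(- \frac{1}{10}\right)}\right) \frac{273}{2} = - 8 \left(1 - 8 + \sqrt{- \frac{32}{5}}\right) \frac{273}{2} = - 8 \left(1 - 8 + \frac{4 i \sqrt{10}}{5}\right) \frac{273}{2} = - 8 \left(-7 + \frac{4 i \sqrt{10}}{5}\right) \frac{273}{2} = \left(56 - \frac{32 i \sqrt{10}}{5}\right) \frac{273}{2} = 7644 - \frac{4368 i \sqrt{10}}{5}$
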